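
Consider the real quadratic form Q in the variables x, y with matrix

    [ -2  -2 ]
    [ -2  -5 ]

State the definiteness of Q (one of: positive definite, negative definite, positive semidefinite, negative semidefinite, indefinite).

negative definite

For the 2×2 matrix [[-2, -2], [-2, -5]]: det = -2·-5 − (-2)² = 6, trace = -7.
det > 0 so both eigenvalues share the sign of the trace; trace = -7 < 0 ⇒ both negative.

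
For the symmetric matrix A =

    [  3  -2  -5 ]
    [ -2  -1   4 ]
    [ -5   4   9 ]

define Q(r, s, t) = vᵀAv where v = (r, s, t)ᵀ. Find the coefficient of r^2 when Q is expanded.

The coefficient of r^2 is the diagonal entry A[1,1] = 3.

3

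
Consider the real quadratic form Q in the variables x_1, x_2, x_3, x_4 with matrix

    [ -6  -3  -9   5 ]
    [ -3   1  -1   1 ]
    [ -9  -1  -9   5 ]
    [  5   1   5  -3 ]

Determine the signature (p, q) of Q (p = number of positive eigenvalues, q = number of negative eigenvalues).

Applying the same elementary operations to the rows and columns of A produces a congruent diagonal matrix with entries -6, 5/2, -2/5, 2/3.
Counting signs: 2 positive, 2 negative.

(2, 2)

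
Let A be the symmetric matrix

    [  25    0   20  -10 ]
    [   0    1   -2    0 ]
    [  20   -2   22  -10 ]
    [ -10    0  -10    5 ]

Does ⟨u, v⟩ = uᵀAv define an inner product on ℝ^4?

no

Row-reducing A symmetrically gives the diagonal entries 25, 1, 2, -1.
That gives 3 positive, 1 negative pivots.
Hence Q is indefinite.
⟨·,·⟩ is an inner product exactly when A is positive definite.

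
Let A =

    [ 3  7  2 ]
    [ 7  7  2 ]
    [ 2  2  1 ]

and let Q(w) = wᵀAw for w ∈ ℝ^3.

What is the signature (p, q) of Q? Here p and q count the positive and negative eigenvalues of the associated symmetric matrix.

Symmetric row and column elimination reduces A to a congruent diagonal form with pivots 3, -28/3, 3/7.
That gives 2 positive, 1 negative pivots.

(2, 1)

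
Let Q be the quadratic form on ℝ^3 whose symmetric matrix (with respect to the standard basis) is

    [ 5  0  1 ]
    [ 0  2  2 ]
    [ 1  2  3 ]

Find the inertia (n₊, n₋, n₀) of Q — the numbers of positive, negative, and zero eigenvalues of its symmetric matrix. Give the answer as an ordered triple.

Applying the same elementary operations to the rows and columns of A produces a congruent diagonal matrix with entries 5, 2, 4/5.
So there are 3 positive pivots.

(3, 0, 0)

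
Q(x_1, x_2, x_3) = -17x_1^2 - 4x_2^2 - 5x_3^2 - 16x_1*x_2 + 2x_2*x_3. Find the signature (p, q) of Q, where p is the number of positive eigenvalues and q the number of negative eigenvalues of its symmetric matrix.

(0, 3)

Write A = [[-17, -8, 0], [-8, -4, 1], [0, 1, -5]].
An LDLᵀ factorisation of A has diagonal entries -17, -4/17, -3/4.
That gives 3 negative pivots.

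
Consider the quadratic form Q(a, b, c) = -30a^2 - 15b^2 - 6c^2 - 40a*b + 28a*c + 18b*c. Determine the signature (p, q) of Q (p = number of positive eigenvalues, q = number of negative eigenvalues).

(1, 2)

Write A = [[-30, -20, 14], [-20, -15, 9], [14, 9, -6]].
Row-reducing A symmetrically gives the diagonal entries -30, -5/3, 3/5.
That gives 1 positive, 2 negative pivots.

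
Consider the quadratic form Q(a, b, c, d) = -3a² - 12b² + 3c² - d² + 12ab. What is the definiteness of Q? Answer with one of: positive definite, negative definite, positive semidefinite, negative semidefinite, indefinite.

Write A = [[-3, 6, 0, 0], [6, -12, 0, 0], [0, 0, 3, 0], [0, 0, 0, -1]].
Applying the same elementary operations to the rows and columns of A produces a congruent diagonal matrix with entries -3, 0, 3, -1.
So there are 1 positive, 2 negative, 1 zero pivots.
Hence Q is indefinite.

indefinite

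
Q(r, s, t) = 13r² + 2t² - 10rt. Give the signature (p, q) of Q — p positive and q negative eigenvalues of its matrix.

(2, 0)

The associated matrix is A = [[13, 0, -5], [0, 0, 0], [-5, 0, 2]].
Applying the same elementary operations to the rows and columns of A produces a congruent diagonal matrix with entries 13, 0, 1/13.
Counting signs: 2 positive, 1 zero.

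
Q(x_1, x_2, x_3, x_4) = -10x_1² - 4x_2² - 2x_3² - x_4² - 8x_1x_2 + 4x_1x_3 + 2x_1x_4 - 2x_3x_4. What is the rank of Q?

4

Write A = [[-10, -4, 2, 1], [-4, -4, 0, 0], [2, 0, -2, -1], [1, 0, -1, -1]].
Symmetric row and column elimination reduces A to a congruent diagonal form with pivots -10, -12/5, -4/3, -1/2.
That gives 4 negative pivots.
The rank is the number of nonzero pivots: 4.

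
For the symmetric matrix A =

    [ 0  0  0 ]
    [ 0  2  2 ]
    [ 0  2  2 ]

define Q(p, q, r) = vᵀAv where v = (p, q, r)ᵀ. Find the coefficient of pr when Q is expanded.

The coefficient of pr is A[1,3] + A[3,1] = 2·0 = 0.

0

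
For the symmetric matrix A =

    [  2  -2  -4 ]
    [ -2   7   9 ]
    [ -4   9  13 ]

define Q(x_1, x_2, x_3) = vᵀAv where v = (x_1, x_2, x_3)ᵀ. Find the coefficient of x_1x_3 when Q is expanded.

-8

The coefficient of x_1x_3 is A[1,3] + A[3,1] = 2·(-4) = -8.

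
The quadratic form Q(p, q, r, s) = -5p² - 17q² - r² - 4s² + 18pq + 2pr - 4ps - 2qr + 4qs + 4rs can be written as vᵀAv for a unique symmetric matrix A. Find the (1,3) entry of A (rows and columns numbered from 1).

1

The coefficient of p·r in Q is 2. For a symmetric A this equals A[1,3] + A[3,1] = 2·A[1,3].
So A[1,3] = 2/2 = 1.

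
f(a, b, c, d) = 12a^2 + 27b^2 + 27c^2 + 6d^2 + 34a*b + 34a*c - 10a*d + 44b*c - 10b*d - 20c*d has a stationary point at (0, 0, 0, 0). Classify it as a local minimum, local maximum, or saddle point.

The Hessian at the origin is H = [[24, 34, 34, -10], [34, 54, 44, -10], [34, 44, 54, -20], [-10, -10, -20, 12]].
Row-reducing H symmetrically gives the diagonal entries 24, 35/6, 20/7, 2.
Counting signs: 4 positive.
H is positive definite, so the origin is a strict local minimum.

local minimum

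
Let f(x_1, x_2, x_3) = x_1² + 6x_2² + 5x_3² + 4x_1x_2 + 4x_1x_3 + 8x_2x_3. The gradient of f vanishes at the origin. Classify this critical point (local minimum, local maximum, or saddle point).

local minimum

The Hessian at the origin is H = [[2, 4, 4], [4, 12, 8], [4, 8, 10]].
An LDLᵀ factorisation of H has diagonal entries 2, 4, 2.
So there are 3 positive pivots.
H is positive definite, so the origin is a strict local minimum.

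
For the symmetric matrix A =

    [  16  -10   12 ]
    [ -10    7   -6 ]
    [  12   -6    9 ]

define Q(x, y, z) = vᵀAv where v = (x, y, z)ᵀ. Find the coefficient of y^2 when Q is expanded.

The coefficient of y^2 is the diagonal entry A[2,2] = 7.

7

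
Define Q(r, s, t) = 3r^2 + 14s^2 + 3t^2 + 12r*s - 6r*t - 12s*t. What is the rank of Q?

2

Write A = [[3, 6, -3], [6, 14, -6], [-3, -6, 3]].
Applying the same elementary operations to the rows and columns of A produces a congruent diagonal matrix with entries 3, 2, 0.
That gives 2 positive, 1 zero pivots.
The rank is the number of nonzero pivots: 2.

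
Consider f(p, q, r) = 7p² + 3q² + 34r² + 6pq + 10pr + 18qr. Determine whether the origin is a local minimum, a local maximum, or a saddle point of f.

local minimum

The Hessian at the origin is H = [[14, 6, 10], [6, 6, 18], [10, 18, 68]].
Congruent diagonalization of H (simultaneous row and column reduction) yields pivots 14, 24/7, 6.
Counting signs: 3 positive.
H is positive definite, so the origin is a strict local minimum.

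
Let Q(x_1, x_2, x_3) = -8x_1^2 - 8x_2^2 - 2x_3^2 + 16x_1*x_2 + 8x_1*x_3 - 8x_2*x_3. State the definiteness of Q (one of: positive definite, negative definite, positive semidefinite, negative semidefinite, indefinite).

negative semidefinite

Write A = [[-8, 8, 4], [8, -8, -4], [4, -4, -2]].
Symmetric row and column elimination reduces A to a congruent diagonal form with pivots -8, 0, 0.
So there are 1 negative, 2 zero pivots.
Hence Q is negative semidefinite.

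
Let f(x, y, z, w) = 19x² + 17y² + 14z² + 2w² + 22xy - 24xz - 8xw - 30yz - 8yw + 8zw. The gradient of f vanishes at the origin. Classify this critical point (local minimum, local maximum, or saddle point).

The Hessian at the origin is H = [[38, 22, -24, -8], [22, 34, -30, -8], [-24, -30, 28, 8], [-8, -8, 8, 4]].
Applying the same elementary operations to the rows and columns of H produces a congruent diagonal matrix with entries 38, 404/19, 65/101, 20/13.
That gives 4 positive pivots.
H is positive definite, so the origin is a strict local minimum.

local minimum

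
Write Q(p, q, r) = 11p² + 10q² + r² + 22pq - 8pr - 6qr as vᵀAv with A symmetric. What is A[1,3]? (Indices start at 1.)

-4

The coefficient of p·r in Q is -8. For a symmetric A this equals A[1,3] + A[3,1] = 2·A[1,3].
So A[1,3] = -8/2 = -4.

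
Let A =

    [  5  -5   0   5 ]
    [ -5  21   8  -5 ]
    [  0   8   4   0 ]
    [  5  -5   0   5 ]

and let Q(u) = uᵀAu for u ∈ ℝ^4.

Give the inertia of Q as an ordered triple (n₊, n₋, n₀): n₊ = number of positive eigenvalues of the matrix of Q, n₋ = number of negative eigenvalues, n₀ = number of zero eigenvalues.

Congruent diagonalization of A (simultaneous row and column reduction) yields pivots 5, 16, 0, 0.
So there are 2 positive, 2 zero pivots.

(2, 0, 2)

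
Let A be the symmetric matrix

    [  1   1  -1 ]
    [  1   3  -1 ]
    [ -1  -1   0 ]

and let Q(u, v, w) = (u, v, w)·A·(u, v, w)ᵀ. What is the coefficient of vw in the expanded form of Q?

The coefficient of vw is A[2,3] + A[3,2] = 2·(-1) = -2.

-2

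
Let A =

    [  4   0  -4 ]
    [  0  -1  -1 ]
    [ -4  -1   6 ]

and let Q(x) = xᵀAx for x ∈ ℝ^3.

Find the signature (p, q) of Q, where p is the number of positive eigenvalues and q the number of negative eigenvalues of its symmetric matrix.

(2, 1)

Applying the same elementary operations to the rows and columns of A produces a congruent diagonal matrix with entries 4, -1, 3.
Counting signs: 2 positive, 1 negative.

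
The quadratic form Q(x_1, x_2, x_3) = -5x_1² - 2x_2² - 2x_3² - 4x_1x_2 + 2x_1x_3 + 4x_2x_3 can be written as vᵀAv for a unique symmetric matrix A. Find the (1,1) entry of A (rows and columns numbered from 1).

-5

The coefficient of x_1² in Q is -5, and that is exactly A[1,1].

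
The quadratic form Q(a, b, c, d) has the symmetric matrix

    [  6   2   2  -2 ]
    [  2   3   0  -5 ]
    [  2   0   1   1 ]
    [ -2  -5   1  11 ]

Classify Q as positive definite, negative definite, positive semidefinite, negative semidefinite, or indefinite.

Leading principal minors: Δ_1 = 6, Δ_2 = 14, Δ_3 = 2, Δ_4 = 2.
All leading principal minors are positive, so by Sylvester's criterion Q is positive definite.

positive definite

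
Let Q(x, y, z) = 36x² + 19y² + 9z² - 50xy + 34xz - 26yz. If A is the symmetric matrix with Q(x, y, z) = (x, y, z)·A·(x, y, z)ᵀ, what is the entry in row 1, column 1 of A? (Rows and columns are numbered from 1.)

The coefficient of x² in Q is 36, and that is exactly A[1,1].

36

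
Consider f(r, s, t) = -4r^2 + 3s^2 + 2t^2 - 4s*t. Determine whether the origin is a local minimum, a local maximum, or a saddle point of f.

The Hessian at the origin is H = [[-8, 0, 0], [0, 6, -4], [0, -4, 4]].
Congruent diagonalization of H (simultaneous row and column reduction) yields pivots -8, 6, 4/3.
So there are 2 positive, 1 negative pivots.
H is indefinite, so the origin is a saddle point.

saddle point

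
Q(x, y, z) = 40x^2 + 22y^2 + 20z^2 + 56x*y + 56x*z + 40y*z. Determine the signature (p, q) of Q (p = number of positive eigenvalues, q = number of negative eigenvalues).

(3, 0)

The symmetric matrix is A = [[40, 28, 28], [28, 22, 20], [28, 20, 20]].
Row-reducing A symmetrically gives the diagonal entries 40, 12/5, 1/3.
That gives 3 positive pivots.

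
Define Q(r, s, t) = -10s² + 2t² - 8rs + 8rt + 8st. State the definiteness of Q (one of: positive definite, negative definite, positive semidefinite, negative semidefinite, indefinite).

indefinite

The symmetric matrix is A = [[0, -4, 4], [-4, -10, 4], [4, 4, 2]].
A is congruent to a diagonal matrix with 1 positive, 1 negative and 1 zero entries, so Q is indefinite.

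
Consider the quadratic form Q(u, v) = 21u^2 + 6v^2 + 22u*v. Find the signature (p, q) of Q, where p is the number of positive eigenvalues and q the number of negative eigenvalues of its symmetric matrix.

The associated matrix is A = [[21, 11], [11, 6]].
Row-reducing A symmetrically gives the diagonal entries 21, 5/21.
That gives 2 positive pivots.

(2, 0)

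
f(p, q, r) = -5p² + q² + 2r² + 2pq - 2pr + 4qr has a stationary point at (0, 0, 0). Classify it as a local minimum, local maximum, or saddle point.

saddle point

The Hessian at the origin is H = [[-10, 2, -2], [2, 2, 4], [-2, 4, 4]].
Row-reducing H symmetrically gives the diagonal entries -10, 12/5, -1.
Counting signs: 1 positive, 2 negative.
H is indefinite, so the origin is a saddle point.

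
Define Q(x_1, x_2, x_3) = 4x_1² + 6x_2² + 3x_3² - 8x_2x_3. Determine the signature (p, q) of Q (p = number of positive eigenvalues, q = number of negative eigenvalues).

(3, 0)

The symmetric matrix is A = [[4, 0, 0], [0, 6, -4], [0, -4, 3]].
Symmetric row and column elimination reduces A to a congruent diagonal form with pivots 4, 6, 1/3.
So there are 3 positive pivots.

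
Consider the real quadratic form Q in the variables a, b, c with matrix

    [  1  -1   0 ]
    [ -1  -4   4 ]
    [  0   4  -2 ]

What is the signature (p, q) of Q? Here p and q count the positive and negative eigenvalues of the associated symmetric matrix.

(2, 1)

An LDLᵀ factorisation of A has diagonal entries 1, -5, 6/5.
That gives 2 positive, 1 negative pivots.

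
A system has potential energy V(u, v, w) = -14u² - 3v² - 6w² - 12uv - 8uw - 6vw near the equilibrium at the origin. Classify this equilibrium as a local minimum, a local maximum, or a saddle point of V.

local maximum

The Hessian at the origin is H = [[-28, -12, -8], [-12, -6, -6], [-8, -6, -12]].
Symmetric row and column elimination reduces H to a congruent diagonal form with pivots -28, -6/7, -2.
That gives 3 negative pivots.
H is negative definite, so the origin is a strict local maximum.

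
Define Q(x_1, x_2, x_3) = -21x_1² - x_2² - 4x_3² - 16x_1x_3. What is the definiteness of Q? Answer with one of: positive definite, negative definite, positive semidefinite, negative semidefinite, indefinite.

negative definite

The symmetric matrix of Q is A = [[-21, 0, -8], [0, -1, 0], [-8, 0, -4]].
Leading principal minors: Δ_1 = -21, Δ_2 = 21, Δ_3 = -20.
The signs alternate starting with Δ_1 < 0, so by Sylvester's criterion Q is negative definite.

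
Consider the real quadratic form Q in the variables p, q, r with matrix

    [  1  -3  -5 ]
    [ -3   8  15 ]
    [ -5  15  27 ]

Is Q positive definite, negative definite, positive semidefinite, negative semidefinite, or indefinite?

indefinite

Congruent diagonalization of A (simultaneous row and column reduction) yields pivots 1, -1, 2.
That gives 2 positive, 1 negative pivots.
Hence Q is indefinite.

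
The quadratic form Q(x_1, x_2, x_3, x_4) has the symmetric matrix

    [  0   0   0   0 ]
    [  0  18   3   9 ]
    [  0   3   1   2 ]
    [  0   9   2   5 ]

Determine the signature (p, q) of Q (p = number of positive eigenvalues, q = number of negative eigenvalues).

Row-reducing A symmetrically gives the diagonal entries 0, 18, 1/2, 0.
So there are 2 positive, 2 zero pivots.

(2, 0)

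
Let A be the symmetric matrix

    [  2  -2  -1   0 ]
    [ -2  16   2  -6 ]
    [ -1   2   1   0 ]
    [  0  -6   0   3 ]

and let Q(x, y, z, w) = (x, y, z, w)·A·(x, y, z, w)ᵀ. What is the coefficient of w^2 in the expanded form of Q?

The coefficient of w^2 is the diagonal entry A[4,4] = 3.

3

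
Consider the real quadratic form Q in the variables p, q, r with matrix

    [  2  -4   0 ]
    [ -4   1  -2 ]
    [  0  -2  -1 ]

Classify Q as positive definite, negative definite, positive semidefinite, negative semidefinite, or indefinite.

Applying the same elementary operations to the rows and columns of A produces a congruent diagonal matrix with entries 2, -7, -3/7.
So there are 1 positive, 2 negative pivots.
Hence Q is indefinite.

indefinite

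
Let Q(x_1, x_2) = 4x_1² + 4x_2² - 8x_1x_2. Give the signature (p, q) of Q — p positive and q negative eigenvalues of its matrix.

The symmetric matrix is A = [[4, -4], [-4, 4]].
Symmetric row and column elimination reduces A to a congruent diagonal form with pivots 4, 0.
So there are 1 positive, 1 zero pivots.

(1, 0)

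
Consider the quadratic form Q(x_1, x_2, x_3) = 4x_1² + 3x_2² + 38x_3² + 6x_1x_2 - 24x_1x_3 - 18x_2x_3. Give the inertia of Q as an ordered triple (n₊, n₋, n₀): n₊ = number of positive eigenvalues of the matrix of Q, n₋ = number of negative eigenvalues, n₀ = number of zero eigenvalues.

The symmetric matrix is A = [[4, 3, -12], [3, 3, -9], [-12, -9, 38]].
An LDLᵀ factorisation of A has diagonal entries 4, 3/4, 2.
That gives 3 positive pivots.

(3, 0, 0)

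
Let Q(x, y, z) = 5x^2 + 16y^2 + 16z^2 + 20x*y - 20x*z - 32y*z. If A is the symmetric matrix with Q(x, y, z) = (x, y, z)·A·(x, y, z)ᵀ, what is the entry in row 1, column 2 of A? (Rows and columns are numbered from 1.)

The coefficient of x·y in Q is 20. For a symmetric A this equals A[1,2] + A[2,1] = 2·A[1,2].
So A[1,2] = 20/2 = 10.

10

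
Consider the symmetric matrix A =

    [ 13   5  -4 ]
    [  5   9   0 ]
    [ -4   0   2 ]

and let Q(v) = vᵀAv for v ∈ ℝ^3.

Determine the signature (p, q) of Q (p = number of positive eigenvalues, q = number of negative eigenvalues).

An LDLᵀ factorisation of A has diagonal entries 13, 92/13, 10/23.
Counting signs: 3 positive.

(3, 0)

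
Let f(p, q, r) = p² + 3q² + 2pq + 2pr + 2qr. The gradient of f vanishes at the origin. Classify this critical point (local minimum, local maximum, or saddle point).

saddle point

The Hessian at the origin is H = [[2, 2, 2], [2, 6, 2], [2, 2, 0]].
An LDLᵀ factorisation of H has diagonal entries 2, 4, -2.
Counting signs: 2 positive, 1 negative.
H is indefinite, so the origin is a saddle point.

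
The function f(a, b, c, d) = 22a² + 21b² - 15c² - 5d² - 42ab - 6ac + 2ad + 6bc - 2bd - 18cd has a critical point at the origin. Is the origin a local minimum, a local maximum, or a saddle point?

saddle point

The Hessian at the origin is H = [[44, -42, -6, 2], [-42, 42, 6, -2], [-6, 6, -30, -18], [2, -2, -18, -10]].
Applying the same elementary operations to the rows and columns of H produces a congruent diagonal matrix with entries 44, 21/11, -216/7, 2/27.
That gives 3 positive, 1 negative pivots.
H is indefinite, so the origin is a saddle point.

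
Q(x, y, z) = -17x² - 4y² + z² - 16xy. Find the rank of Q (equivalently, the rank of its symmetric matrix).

3

The associated matrix is A = [[-17, -8, 0], [-8, -4, 0], [0, 0, 1]].
Symmetric row and column elimination reduces A to a congruent diagonal form with pivots -17, -4/17, 1.
Counting signs: 1 positive, 2 negative.
The rank is the number of nonzero pivots: 3.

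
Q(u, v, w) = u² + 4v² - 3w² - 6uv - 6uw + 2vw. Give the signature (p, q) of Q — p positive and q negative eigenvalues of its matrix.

The symmetric matrix is A = [[1, -3, -3], [-3, 4, 1], [-3, 1, -3]].
Row-reducing A symmetrically gives the diagonal entries 1, -5, 4/5.
So there are 2 positive, 1 negative pivots.

(2, 1)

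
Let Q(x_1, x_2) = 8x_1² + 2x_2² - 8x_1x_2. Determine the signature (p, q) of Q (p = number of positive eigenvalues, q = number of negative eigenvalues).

(1, 0)

The symmetric matrix is A = [[8, -4], [-4, 2]].
Applying the same elementary operations to the rows and columns of A produces a congruent diagonal matrix with entries 8, 0.
That gives 1 positive, 1 zero pivots.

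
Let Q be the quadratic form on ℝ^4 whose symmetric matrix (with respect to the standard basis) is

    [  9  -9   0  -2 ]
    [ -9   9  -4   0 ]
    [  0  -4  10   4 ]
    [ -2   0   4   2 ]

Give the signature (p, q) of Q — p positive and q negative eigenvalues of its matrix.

(3, 1)

By Sylvester's law of inertia any congruent diagonalization of A has 3 positive, 1 negative and 0 zero entries.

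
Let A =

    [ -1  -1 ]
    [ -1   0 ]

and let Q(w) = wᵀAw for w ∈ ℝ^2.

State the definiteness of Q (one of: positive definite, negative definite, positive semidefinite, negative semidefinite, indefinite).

indefinite

For the 2×2 matrix [[-1, -1], [-1, 0]]: det = -1·0 − (-1)² = -1, trace = -1.
det < 0 so the eigenvalues have opposite signs; the form is indefinite.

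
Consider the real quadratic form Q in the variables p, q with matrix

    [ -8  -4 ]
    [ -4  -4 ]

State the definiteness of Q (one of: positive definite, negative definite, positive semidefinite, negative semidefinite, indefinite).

Congruent diagonalization of A (simultaneous row and column reduction) yields pivots -8, -2.
That gives 2 negative pivots.
Hence Q is negative definite.

negative definite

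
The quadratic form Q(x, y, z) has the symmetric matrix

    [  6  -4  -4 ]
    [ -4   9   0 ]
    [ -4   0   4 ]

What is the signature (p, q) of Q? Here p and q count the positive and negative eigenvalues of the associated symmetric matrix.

(3, 0)

Congruent diagonalization of A (simultaneous row and column reduction) yields pivots 6, 19/3, 4/19.
That gives 3 positive pivots.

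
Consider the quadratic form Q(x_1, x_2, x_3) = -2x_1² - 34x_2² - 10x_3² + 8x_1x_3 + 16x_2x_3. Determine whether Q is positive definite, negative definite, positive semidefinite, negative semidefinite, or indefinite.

The symmetric matrix of Q is A = [[-2, 0, 4], [0, -34, 8], [4, 8, -10]].
Leading principal minors: Δ_1 = -2, Δ_2 = 68, Δ_3 = -8.
The signs alternate starting with Δ_1 < 0, so by Sylvester's criterion Q is negative definite.

negative definite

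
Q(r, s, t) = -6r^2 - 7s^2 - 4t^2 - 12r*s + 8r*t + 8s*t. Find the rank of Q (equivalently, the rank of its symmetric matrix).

3

Write A = [[-6, -6, 4], [-6, -7, 4], [4, 4, -4]].
Congruent diagonalization of A (simultaneous row and column reduction) yields pivots -6, -1, -4/3.
That gives 3 negative pivots.
The rank is the number of nonzero pivots: 3.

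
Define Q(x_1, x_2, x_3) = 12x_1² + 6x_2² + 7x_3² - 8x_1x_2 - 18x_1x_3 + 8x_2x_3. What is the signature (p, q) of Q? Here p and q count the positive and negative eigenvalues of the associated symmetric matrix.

(3, 0)

Write A = [[12, -4, -9], [-4, 6, 4], [-9, 4, 7]].
Applying the same elementary operations to the rows and columns of A produces a congruent diagonal matrix with entries 12, 14/3, 1/28.
Counting signs: 3 positive.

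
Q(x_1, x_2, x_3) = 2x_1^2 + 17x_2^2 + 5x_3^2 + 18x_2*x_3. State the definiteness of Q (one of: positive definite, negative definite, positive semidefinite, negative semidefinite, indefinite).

The symmetric matrix of Q is A = [[2, 0, 0], [0, 17, 9], [0, 9, 5]].
Leading principal minors: Δ_1 = 2, Δ_2 = 34, Δ_3 = 8.
All leading principal minors are positive, so by Sylvester's criterion Q is positive definite.

positive definite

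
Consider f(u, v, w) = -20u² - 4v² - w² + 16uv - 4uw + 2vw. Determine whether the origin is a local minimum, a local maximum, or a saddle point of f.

local maximum

The Hessian at the origin is H = [[-40, 16, -4], [16, -8, 2], [-4, 2, -2]].
Symmetric row and column elimination reduces H to a congruent diagonal form with pivots -40, -8/5, -3/2.
That gives 3 negative pivots.
H is negative definite, so the origin is a strict local maximum.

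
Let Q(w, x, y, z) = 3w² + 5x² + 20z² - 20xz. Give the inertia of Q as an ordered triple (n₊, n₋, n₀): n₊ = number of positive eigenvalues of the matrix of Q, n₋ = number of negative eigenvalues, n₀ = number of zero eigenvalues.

The associated matrix is A = [[3, 0, 0, 0], [0, 5, 0, -10], [0, 0, 0, 0], [0, -10, 0, 20]].
Symmetric row and column elimination reduces A to a congruent diagonal form with pivots 3, 5, 0, 0.
That gives 2 positive, 2 zero pivots.

(2, 0, 2)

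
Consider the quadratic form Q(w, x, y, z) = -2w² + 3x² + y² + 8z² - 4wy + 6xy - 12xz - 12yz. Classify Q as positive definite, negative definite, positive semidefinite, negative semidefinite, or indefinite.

indefinite

The symmetric matrix is A = [[-2, 0, -2, 0], [0, 3, 3, -6], [-2, 3, 1, -6], [0, -6, -6, 8]].
Applying the same elementary operations to the rows and columns of A produces a congruent diagonal matrix with entries -2, 3, 0, -4.
That gives 1 positive, 2 negative, 1 zero pivots.
Hence Q is indefinite.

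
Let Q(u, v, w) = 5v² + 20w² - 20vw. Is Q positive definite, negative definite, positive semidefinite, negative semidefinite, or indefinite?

Write A = [[0, 0, 0], [0, 5, -10], [0, -10, 20]].
Applying the same elementary operations to the rows and columns of A produces a congruent diagonal matrix with entries 0, 5, 0.
That gives 1 positive, 2 zero pivots.
Hence Q is positive semidefinite.

positive semidefinite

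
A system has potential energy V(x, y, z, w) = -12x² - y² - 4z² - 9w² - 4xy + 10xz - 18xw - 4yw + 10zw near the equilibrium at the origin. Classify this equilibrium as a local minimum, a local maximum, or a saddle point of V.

The Hessian at the origin is H = [[-24, -4, 10, -18], [-4, -2, 0, -4], [10, 0, -8, 10], [-18, -4, 10, -18]].
Row-reducing H symmetrically gives the diagonal entries -24, -4/3, -7/4, 30/7.
Counting signs: 1 positive, 3 negative.
H is indefinite, so the origin is a saddle point.

saddle point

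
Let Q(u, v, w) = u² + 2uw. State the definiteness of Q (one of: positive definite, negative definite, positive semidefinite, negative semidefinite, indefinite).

indefinite

The symmetric matrix is A = [[1, 0, 1], [0, 0, 0], [1, 0, 0]].
Congruent diagonalization of A (simultaneous row and column reduction) yields pivots 1, 0, -1.
Counting signs: 1 positive, 1 negative, 1 zero.
Hence Q is indefinite.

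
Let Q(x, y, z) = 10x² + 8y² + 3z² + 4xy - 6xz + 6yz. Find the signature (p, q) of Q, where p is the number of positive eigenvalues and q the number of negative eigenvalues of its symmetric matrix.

The associated matrix is A = [[10, 2, -3], [2, 8, 3], [-3, 3, 3]].
An LDLᵀ factorisation of A has diagonal entries 10, 38/5, 15/38.
That gives 3 positive pivots.

(3, 0)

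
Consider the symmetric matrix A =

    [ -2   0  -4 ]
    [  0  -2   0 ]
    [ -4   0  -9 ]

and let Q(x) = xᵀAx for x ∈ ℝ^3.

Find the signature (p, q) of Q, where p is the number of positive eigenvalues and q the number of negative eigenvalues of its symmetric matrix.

Row-reducing A symmetrically gives the diagonal entries -2, -2, -1.
That gives 3 negative pivots.

(0, 3)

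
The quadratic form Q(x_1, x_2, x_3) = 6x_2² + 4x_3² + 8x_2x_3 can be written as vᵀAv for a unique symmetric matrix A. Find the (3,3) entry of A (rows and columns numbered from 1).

The coefficient of x_3² in Q is 4, and that is exactly A[3,3].

4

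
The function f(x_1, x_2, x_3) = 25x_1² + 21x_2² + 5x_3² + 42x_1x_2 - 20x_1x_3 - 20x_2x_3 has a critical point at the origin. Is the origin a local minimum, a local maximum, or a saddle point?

The Hessian at the origin is H = [[50, 42, -20], [42, 42, -20], [-20, -20, 10]].
Row-reducing H symmetrically gives the diagonal entries 50, 168/25, 10/21.
That gives 3 positive pivots.
H is positive definite, so the origin is a strict local minimum.

local minimum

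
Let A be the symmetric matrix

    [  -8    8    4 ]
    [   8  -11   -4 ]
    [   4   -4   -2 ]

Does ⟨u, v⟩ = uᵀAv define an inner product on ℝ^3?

no

Applying the same elementary operations to the rows and columns of A produces a congruent diagonal matrix with entries -8, -3, 0.
Counting signs: 2 negative, 1 zero.
Hence Q is negative semidefinite.
⟨·,·⟩ is an inner product exactly when A is positive definite.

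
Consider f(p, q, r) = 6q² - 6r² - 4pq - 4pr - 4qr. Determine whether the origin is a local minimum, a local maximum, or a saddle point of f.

The Hessian at the origin is H = [[0, -4, -4], [-4, 12, -4], [-4, -4, -12]].
H is indefinite, so the origin is a saddle point.

saddle point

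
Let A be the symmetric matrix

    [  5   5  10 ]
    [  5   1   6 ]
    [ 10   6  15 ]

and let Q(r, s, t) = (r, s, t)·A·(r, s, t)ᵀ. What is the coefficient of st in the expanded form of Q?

The coefficient of st is A[2,3] + A[3,2] = 2·6 = 12.

12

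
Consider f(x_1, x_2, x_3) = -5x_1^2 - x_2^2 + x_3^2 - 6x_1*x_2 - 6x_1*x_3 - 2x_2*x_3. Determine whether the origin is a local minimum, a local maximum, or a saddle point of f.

The Hessian at the origin is H = [[-10, -6, -6], [-6, -2, -2], [-6, -2, 2]].
Congruent diagonalization of H (simultaneous row and column reduction) yields pivots -10, 8/5, 4.
Counting signs: 2 positive, 1 negative.
H is indefinite, so the origin is a saddle point.

saddle point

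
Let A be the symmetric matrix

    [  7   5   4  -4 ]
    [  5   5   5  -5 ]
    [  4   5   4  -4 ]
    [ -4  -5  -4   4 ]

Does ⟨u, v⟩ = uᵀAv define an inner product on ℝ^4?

Applying the same elementary operations to the rows and columns of A produces a congruent diagonal matrix with entries 7, 10/7, -3/2, 0.
So there are 2 positive, 1 negative, 1 zero pivots.
Hence Q is indefinite.
⟨·,·⟩ is an inner product exactly when A is positive definite.

no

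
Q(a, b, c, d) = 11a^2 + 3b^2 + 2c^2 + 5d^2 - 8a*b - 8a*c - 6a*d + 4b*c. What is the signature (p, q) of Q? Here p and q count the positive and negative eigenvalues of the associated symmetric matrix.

Write A = [[11, -4, -4, -3], [-4, 3, 2, 0], [-4, 2, 2, 0], [-3, 0, 0, 5]].
Symmetric row and column elimination reduces A to a congruent diagonal form with pivots 11, 17/11, 6/17, 2.
So there are 4 positive pivots.

(4, 0)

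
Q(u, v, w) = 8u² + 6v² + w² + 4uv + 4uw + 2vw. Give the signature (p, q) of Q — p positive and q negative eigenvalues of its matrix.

(3, 0)

Write A = [[8, 2, 2], [2, 6, 1], [2, 1, 1]].
Row-reducing A symmetrically gives the diagonal entries 8, 11/2, 5/11.
That gives 3 positive pivots.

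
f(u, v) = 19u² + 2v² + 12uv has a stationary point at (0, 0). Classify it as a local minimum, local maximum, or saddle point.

local minimum

The Hessian at the origin is H = [[38, 12], [12, 4]].
det H = 38·4 − (12)² = 8 > 0 and H[1,1] = 38 > 0, so H is positive definite.
Therefore the origin is a local minimum.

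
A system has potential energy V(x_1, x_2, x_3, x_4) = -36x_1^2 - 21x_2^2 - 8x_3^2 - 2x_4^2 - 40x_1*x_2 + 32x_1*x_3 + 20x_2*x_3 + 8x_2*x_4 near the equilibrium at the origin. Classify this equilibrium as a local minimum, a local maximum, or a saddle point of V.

local maximum

The Hessian at the origin is H = [[-72, -40, 32, 0], [-40, -42, 20, 8], [32, 20, -16, 0], [0, 8, 0, -4]].
An LDLᵀ factorisation of H has diagonal entries -72, -178/9, -136/89, -4/17.
Counting signs: 4 negative.
H is negative definite, so the origin is a strict local maximum.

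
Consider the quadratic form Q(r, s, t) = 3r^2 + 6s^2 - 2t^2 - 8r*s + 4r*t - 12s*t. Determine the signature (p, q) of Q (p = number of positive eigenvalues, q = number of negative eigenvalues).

Write A = [[3, -4, 2], [-4, 6, -6], [2, -6, -2]].
An LDLᵀ factorisation of A has diagonal entries 3, 2/3, -20.
That gives 2 positive, 1 negative pivots.

(2, 1)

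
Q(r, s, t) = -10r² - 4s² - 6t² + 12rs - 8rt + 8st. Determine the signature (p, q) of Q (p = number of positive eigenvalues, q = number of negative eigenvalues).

The symmetric matrix is A = [[-10, 6, -4], [6, -4, 4], [-4, 4, -6]].
An LDLᵀ factorisation of A has diagonal entries -10, -2/5, 2.
That gives 1 positive, 2 negative pivots.

(1, 2)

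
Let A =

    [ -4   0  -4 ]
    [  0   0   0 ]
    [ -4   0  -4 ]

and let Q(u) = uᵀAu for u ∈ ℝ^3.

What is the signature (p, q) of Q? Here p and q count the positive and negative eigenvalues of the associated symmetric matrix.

Applying the same elementary operations to the rows and columns of A produces a congruent diagonal matrix with entries -4, 0, 0.
Counting signs: 1 negative, 2 zero.

(0, 1)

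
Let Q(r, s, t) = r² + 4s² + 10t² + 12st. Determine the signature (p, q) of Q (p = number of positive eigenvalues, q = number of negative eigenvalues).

(3, 0)

The associated matrix is A = [[1, 0, 0], [0, 4, 6], [0, 6, 10]].
An LDLᵀ factorisation of A has diagonal entries 1, 4, 1.
Counting signs: 3 positive.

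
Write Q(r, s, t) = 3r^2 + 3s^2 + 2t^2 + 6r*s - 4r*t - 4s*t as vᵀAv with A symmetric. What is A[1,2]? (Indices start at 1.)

The coefficient of r·s in Q is 6. For a symmetric A this equals A[1,2] + A[2,1] = 2·A[1,2].
So A[1,2] = 6/2 = 3.

3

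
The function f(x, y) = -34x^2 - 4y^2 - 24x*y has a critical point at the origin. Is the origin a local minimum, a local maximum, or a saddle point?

The Hessian at the origin is H = [[-68, -24], [-24, -8]].
det H = -68·-8 − (-24)² = -32 < 0, so H is indefinite.
Therefore the origin is a saddle point.

saddle point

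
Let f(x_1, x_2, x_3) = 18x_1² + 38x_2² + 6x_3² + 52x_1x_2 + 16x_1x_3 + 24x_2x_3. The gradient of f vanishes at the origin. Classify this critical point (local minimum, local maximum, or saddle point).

The Hessian at the origin is H = [[36, 52, 16], [52, 76, 24], [16, 24, 12]].
Symmetric row and column elimination reduces H to a congruent diagonal form with pivots 36, 8/9, 4.
Counting signs: 3 positive.
H is positive definite, so the origin is a strict local minimum.

local minimum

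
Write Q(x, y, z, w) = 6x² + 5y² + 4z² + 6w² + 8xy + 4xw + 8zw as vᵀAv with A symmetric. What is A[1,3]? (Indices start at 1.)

0

The coefficient of x·z in Q is 0. For a symmetric A this equals A[1,3] + A[3,1] = 2·A[1,3].
So A[1,3] = 0/2 = 0.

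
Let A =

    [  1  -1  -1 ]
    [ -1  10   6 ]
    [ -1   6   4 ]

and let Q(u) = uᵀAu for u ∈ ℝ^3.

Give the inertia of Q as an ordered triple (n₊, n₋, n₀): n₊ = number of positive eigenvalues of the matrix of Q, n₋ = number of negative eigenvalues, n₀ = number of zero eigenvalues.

An LDLᵀ factorisation of A has diagonal entries 1, 9, 2/9.
So there are 3 positive pivots.

(3, 0, 0)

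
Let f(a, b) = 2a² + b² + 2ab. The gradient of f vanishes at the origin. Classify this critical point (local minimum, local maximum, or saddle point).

The Hessian at the origin is H = [[4, 2], [2, 2]].
det H = 4·2 − (2)² = 4 > 0 and H[1,1] = 4 > 0, so H is positive definite.
Therefore the origin is a local minimum.

local minimum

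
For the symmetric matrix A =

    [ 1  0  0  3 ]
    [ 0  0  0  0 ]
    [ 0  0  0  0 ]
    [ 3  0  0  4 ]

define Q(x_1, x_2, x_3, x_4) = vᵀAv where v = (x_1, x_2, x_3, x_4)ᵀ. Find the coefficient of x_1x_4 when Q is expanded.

6

The coefficient of x_1x_4 is A[1,4] + A[4,1] = 2·3 = 6.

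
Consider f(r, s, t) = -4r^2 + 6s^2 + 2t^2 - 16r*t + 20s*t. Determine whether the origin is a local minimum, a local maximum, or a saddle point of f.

saddle point

The Hessian at the origin is H = [[-8, 0, -16], [0, 12, 20], [-16, 20, 4]].
Row-reducing H symmetrically gives the diagonal entries -8, 12, 8/3.
So there are 2 positive, 1 negative pivots.
H is indefinite, so the origin is a saddle point.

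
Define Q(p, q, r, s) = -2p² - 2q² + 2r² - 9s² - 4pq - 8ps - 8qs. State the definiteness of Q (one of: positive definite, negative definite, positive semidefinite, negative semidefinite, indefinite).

The associated matrix is A = [[-2, -2, 0, -4], [-2, -2, 0, -4], [0, 0, 2, 0], [-4, -4, 0, -9]].
Symmetric row and column elimination reduces A to a congruent diagonal form with pivots -2, 0, 2, -1.
Counting signs: 1 positive, 2 negative, 1 zero.
Hence Q is indefinite.

indefinite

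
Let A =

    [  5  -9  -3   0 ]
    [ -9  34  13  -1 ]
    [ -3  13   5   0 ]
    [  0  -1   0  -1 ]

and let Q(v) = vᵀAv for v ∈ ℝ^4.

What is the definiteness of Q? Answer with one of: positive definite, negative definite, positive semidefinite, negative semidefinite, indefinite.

Symmetric row and column elimination reduces A to a congruent diagonal form with pivots 5, 89/5, -4/89, 3.
Counting signs: 3 positive, 1 negative.
Hence Q is indefinite.

indefinite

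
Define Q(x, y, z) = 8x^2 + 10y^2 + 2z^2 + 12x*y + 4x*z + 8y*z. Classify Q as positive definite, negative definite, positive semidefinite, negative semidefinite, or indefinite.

positive definite

The symmetric matrix of Q is A = [[8, 6, 2], [6, 10, 4], [2, 4, 2]].
Leading principal minors: Δ_1 = 8, Δ_2 = 44, Δ_3 = 16.
All leading principal minors are positive, so by Sylvester's criterion Q is positive definite.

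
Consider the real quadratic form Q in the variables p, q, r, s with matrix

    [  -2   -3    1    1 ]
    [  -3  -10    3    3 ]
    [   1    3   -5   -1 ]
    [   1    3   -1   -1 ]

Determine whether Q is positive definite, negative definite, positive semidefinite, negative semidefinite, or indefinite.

Leading principal minors: Δ_1 = -2, Δ_2 = 11, Δ_3 = -45, Δ_4 = 4.
The signs alternate starting with Δ_1 < 0, so by Sylvester's criterion Q is negative definite.

negative definite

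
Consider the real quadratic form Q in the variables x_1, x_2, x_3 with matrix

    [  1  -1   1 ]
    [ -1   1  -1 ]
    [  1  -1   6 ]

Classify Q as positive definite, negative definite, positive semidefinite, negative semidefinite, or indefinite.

positive semidefinite

Congruent diagonalization of A (simultaneous row and column reduction) yields pivots 1, 0, 5.
So there are 2 positive, 1 zero pivots.
Hence Q is positive semidefinite.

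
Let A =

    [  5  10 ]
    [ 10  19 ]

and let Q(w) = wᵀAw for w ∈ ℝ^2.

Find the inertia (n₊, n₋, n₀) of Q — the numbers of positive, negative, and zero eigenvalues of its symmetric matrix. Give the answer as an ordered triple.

(1, 1, 0)

An LDLᵀ factorisation of A has diagonal entries 5, -1.
That gives 1 positive, 1 negative pivots.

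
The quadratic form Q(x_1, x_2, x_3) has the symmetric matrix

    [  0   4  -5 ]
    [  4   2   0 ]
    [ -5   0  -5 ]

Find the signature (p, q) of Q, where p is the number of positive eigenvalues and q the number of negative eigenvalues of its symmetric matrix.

By Sylvester's law of inertia any congruent diagonalization of A has 1 positive, 2 negative and 0 zero entries.

(1, 2)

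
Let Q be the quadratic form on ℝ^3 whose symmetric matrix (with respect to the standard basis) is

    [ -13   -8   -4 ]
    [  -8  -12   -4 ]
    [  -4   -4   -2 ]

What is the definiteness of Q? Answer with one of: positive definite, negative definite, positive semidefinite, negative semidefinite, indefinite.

Congruent diagonalization of A (simultaneous row and column reduction) yields pivots -13, -92/13, -10/23.
So there are 3 negative pivots.
Hence Q is negative definite.

negative definite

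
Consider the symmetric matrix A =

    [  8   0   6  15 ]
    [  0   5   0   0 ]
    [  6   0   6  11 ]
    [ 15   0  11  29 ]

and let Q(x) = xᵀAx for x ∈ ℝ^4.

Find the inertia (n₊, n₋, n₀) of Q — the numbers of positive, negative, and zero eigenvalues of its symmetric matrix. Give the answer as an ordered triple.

Symmetric row and column elimination reduces A to a congruent diagonal form with pivots 8, 5, 3/2, 5/6.
So there are 4 positive pivots.

(4, 0, 0)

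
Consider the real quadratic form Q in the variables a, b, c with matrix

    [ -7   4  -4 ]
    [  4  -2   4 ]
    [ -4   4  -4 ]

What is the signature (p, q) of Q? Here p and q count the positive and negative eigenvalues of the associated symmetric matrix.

Congruent diagonalization of A (simultaneous row and column reduction) yields pivots -7, 2/7, -12.
Counting signs: 1 positive, 2 negative.

(1, 2)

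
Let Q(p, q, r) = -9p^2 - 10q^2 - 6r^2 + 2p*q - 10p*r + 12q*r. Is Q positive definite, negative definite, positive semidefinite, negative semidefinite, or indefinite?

negative definite

The symmetric matrix is A = [[-9, 1, -5], [1, -10, 6], [-5, 6, -6]].
Symmetric row and column elimination reduces A to a congruent diagonal form with pivots -9, -89/9, -20/89.
That gives 3 negative pivots.
Hence Q is negative definite.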